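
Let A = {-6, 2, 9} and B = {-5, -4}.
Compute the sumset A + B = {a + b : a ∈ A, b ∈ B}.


A + B = {a + b : a ∈ A, b ∈ B}.
Enumerate all |A|·|B| = 3·2 = 6 pairs (a, b) and collect distinct sums.
a = -6: -6+-5=-11, -6+-4=-10
a = 2: 2+-5=-3, 2+-4=-2
a = 9: 9+-5=4, 9+-4=5
Collecting distinct sums: A + B = {-11, -10, -3, -2, 4, 5}
|A + B| = 6

A + B = {-11, -10, -3, -2, 4, 5}


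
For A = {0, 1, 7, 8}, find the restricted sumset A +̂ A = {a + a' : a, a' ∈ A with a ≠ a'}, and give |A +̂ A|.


Restricted sumset: A +̂ A = {a + a' : a ∈ A, a' ∈ A, a ≠ a'}.
Equivalently, take A + A and drop any sum 2a that is achievable ONLY as a + a for a ∈ A (i.e. sums representable only with equal summands).
Enumerate pairs (a, a') with a < a' (symmetric, so each unordered pair gives one sum; this covers all a ≠ a'):
  0 + 1 = 1
  0 + 7 = 7
  0 + 8 = 8
  1 + 7 = 8
  1 + 8 = 9
  7 + 8 = 15
Collected distinct sums: {1, 7, 8, 9, 15}
|A +̂ A| = 5
(Reference bound: |A +̂ A| ≥ 2|A| - 3 for |A| ≥ 2, with |A| = 4 giving ≥ 5.)

|A +̂ A| = 5


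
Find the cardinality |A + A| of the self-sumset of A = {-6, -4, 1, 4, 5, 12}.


A + A = {a + a' : a, a' ∈ A}; |A| = 6.
General bounds: 2|A| - 1 ≤ |A + A| ≤ |A|(|A|+1)/2, i.e. 11 ≤ |A + A| ≤ 21.
Lower bound 2|A|-1 is attained iff A is an arithmetic progression.
Enumerate sums a + a' for a ≤ a' (symmetric, so this suffices):
a = -6: -6+-6=-12, -6+-4=-10, -6+1=-5, -6+4=-2, -6+5=-1, -6+12=6
a = -4: -4+-4=-8, -4+1=-3, -4+4=0, -4+5=1, -4+12=8
a = 1: 1+1=2, 1+4=5, 1+5=6, 1+12=13
a = 4: 4+4=8, 4+5=9, 4+12=16
a = 5: 5+5=10, 5+12=17
a = 12: 12+12=24
Distinct sums: {-12, -10, -8, -5, -3, -2, -1, 0, 1, 2, 5, 6, 8, 9, 10, 13, 16, 17, 24}
|A + A| = 19

|A + A| = 19


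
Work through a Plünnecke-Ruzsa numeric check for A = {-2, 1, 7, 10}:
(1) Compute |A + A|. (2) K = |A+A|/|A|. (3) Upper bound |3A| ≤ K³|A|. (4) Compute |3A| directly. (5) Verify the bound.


|A| = 4.
Step 1: Compute A + A by enumerating all 16 pairs.
A + A = {-4, -1, 2, 5, 8, 11, 14, 17, 20}, so |A + A| = 9.
Step 2: Doubling constant K = |A + A|/|A| = 9/4 = 9/4 ≈ 2.2500.
Step 3: Plünnecke-Ruzsa gives |3A| ≤ K³·|A| = (2.2500)³ · 4 ≈ 45.5625.
Step 4: Compute 3A = A + A + A directly by enumerating all triples (a,b,c) ∈ A³; |3A| = 13.
Step 5: Check 13 ≤ 45.5625? Yes ✓.

K = 9/4, Plünnecke-Ruzsa bound K³|A| ≈ 45.5625, |3A| = 13, inequality holds.


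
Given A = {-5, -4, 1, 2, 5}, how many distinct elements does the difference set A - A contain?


A - A = {a - a' : a, a' ∈ A}; |A| = 5.
Bounds: 2|A|-1 ≤ |A - A| ≤ |A|² - |A| + 1, i.e. 9 ≤ |A - A| ≤ 21.
Note: 0 ∈ A - A always (from a - a). The set is symmetric: if d ∈ A - A then -d ∈ A - A.
Enumerate nonzero differences d = a - a' with a > a' (then include -d):
Positive differences: {1, 3, 4, 5, 6, 7, 9, 10}
Full difference set: {0} ∪ (positive diffs) ∪ (negative diffs).
|A - A| = 1 + 2·8 = 17 (matches direct enumeration: 17).

|A - A| = 17


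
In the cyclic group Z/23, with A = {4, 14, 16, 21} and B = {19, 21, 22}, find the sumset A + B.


Work in Z/23Z: reduce every sum a + b modulo 23.
Enumerate all 12 pairs:
a = 4: 4+19=0, 4+21=2, 4+22=3
a = 14: 14+19=10, 14+21=12, 14+22=13
a = 16: 16+19=12, 16+21=14, 16+22=15
a = 21: 21+19=17, 21+21=19, 21+22=20
Distinct residues collected: {0, 2, 3, 10, 12, 13, 14, 15, 17, 19, 20}
|A + B| = 11 (out of 23 total residues).

A + B = {0, 2, 3, 10, 12, 13, 14, 15, 17, 19, 20}


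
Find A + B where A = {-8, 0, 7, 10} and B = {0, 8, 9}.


A + B = {a + b : a ∈ A, b ∈ B}.
Enumerate all |A|·|B| = 4·3 = 12 pairs (a, b) and collect distinct sums.
a = -8: -8+0=-8, -8+8=0, -8+9=1
a = 0: 0+0=0, 0+8=8, 0+9=9
a = 7: 7+0=7, 7+8=15, 7+9=16
a = 10: 10+0=10, 10+8=18, 10+9=19
Collecting distinct sums: A + B = {-8, 0, 1, 7, 8, 9, 10, 15, 16, 18, 19}
|A + B| = 11

A + B = {-8, 0, 1, 7, 8, 9, 10, 15, 16, 18, 19}


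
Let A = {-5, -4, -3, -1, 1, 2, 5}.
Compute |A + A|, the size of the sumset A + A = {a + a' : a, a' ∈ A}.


A + A = {a + a' : a, a' ∈ A}; |A| = 7.
General bounds: 2|A| - 1 ≤ |A + A| ≤ |A|(|A|+1)/2, i.e. 13 ≤ |A + A| ≤ 28.
Lower bound 2|A|-1 is attained iff A is an arithmetic progression.
Enumerate sums a + a' for a ≤ a' (symmetric, so this suffices):
a = -5: -5+-5=-10, -5+-4=-9, -5+-3=-8, -5+-1=-6, -5+1=-4, -5+2=-3, -5+5=0
a = -4: -4+-4=-8, -4+-3=-7, -4+-1=-5, -4+1=-3, -4+2=-2, -4+5=1
a = -3: -3+-3=-6, -3+-1=-4, -3+1=-2, -3+2=-1, -3+5=2
a = -1: -1+-1=-2, -1+1=0, -1+2=1, -1+5=4
a = 1: 1+1=2, 1+2=3, 1+5=6
a = 2: 2+2=4, 2+5=7
a = 5: 5+5=10
Distinct sums: {-10, -9, -8, -7, -6, -5, -4, -3, -2, -1, 0, 1, 2, 3, 4, 6, 7, 10}
|A + A| = 18

|A + A| = 18


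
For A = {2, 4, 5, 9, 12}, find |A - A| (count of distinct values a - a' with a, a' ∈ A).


A - A = {a - a' : a, a' ∈ A}; |A| = 5.
Bounds: 2|A|-1 ≤ |A - A| ≤ |A|² - |A| + 1, i.e. 9 ≤ |A - A| ≤ 21.
Note: 0 ∈ A - A always (from a - a). The set is symmetric: if d ∈ A - A then -d ∈ A - A.
Enumerate nonzero differences d = a - a' with a > a' (then include -d):
Positive differences: {1, 2, 3, 4, 5, 7, 8, 10}
Full difference set: {0} ∪ (positive diffs) ∪ (negative diffs).
|A - A| = 1 + 2·8 = 17 (matches direct enumeration: 17).

|A - A| = 17


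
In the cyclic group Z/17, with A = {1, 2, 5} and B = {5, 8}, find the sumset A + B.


Work in Z/17Z: reduce every sum a + b modulo 17.
Enumerate all 6 pairs:
a = 1: 1+5=6, 1+8=9
a = 2: 2+5=7, 2+8=10
a = 5: 5+5=10, 5+8=13
Distinct residues collected: {6, 7, 9, 10, 13}
|A + B| = 5 (out of 17 total residues).

A + B = {6, 7, 9, 10, 13}


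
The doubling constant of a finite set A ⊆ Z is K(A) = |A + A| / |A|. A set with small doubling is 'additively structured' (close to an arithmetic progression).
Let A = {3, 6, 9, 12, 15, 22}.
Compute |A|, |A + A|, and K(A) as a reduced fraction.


|A| = 6.
Compute A + A by enumerating all 36 pairs.
A + A = {6, 9, 12, 15, 18, 21, 24, 25, 27, 28, 30, 31, 34, 37, 44}, so |A + A| = 15.
K = |A + A| / |A| = 15/6 = 5/2 ≈ 2.5000.
Reference: AP of size 6 gives K = 11/6 ≈ 1.8333; a fully generic set of size 6 gives K ≈ 3.5000.

|A| = 6, |A + A| = 15, K = 15/6 = 5/2.


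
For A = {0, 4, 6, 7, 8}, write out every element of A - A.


A - A = {a - a' : a, a' ∈ A}.
Compute a - a' for each ordered pair (a, a'):
a = 0: 0-0=0, 0-4=-4, 0-6=-6, 0-7=-7, 0-8=-8
a = 4: 4-0=4, 4-4=0, 4-6=-2, 4-7=-3, 4-8=-4
a = 6: 6-0=6, 6-4=2, 6-6=0, 6-7=-1, 6-8=-2
a = 7: 7-0=7, 7-4=3, 7-6=1, 7-7=0, 7-8=-1
a = 8: 8-0=8, 8-4=4, 8-6=2, 8-7=1, 8-8=0
Collecting distinct values (and noting 0 appears from a-a):
A - A = {-8, -7, -6, -4, -3, -2, -1, 0, 1, 2, 3, 4, 6, 7, 8}
|A - A| = 15

A - A = {-8, -7, -6, -4, -3, -2, -1, 0, 1, 2, 3, 4, 6, 7, 8}


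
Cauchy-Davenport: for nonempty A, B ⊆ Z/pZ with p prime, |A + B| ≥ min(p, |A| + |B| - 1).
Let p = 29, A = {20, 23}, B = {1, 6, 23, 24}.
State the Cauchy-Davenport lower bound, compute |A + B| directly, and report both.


Cauchy-Davenport: |A + B| ≥ min(p, |A| + |B| - 1) for A, B nonempty in Z/pZ.
|A| = 2, |B| = 4, p = 29.
CD lower bound = min(29, 2 + 4 - 1) = min(29, 5) = 5.
Compute A + B mod 29 directly:
a = 20: 20+1=21, 20+6=26, 20+23=14, 20+24=15
a = 23: 23+1=24, 23+6=0, 23+23=17, 23+24=18
A + B = {0, 14, 15, 17, 18, 21, 24, 26}, so |A + B| = 8.
Verify: 8 ≥ 5? Yes ✓.

CD lower bound = 5, actual |A + B| = 8.


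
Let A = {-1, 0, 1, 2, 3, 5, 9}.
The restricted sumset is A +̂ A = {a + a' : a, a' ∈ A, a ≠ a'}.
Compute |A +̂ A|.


Restricted sumset: A +̂ A = {a + a' : a ∈ A, a' ∈ A, a ≠ a'}.
Equivalently, take A + A and drop any sum 2a that is achievable ONLY as a + a for a ∈ A (i.e. sums representable only with equal summands).
Enumerate pairs (a, a') with a < a' (symmetric, so each unordered pair gives one sum; this covers all a ≠ a'):
  -1 + 0 = -1
  -1 + 1 = 0
  -1 + 2 = 1
  -1 + 3 = 2
  -1 + 5 = 4
  -1 + 9 = 8
  0 + 1 = 1
  0 + 2 = 2
  0 + 3 = 3
  0 + 5 = 5
  0 + 9 = 9
  1 + 2 = 3
  1 + 3 = 4
  1 + 5 = 6
  1 + 9 = 10
  2 + 3 = 5
  2 + 5 = 7
  2 + 9 = 11
  3 + 5 = 8
  3 + 9 = 12
  5 + 9 = 14
Collected distinct sums: {-1, 0, 1, 2, 3, 4, 5, 6, 7, 8, 9, 10, 11, 12, 14}
|A +̂ A| = 15
(Reference bound: |A +̂ A| ≥ 2|A| - 3 for |A| ≥ 2, with |A| = 7 giving ≥ 11.)

|A +̂ A| = 15


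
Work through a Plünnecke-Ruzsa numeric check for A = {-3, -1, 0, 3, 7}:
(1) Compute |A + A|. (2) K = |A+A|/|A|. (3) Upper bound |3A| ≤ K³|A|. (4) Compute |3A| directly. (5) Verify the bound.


|A| = 5.
Step 1: Compute A + A by enumerating all 25 pairs.
A + A = {-6, -4, -3, -2, -1, 0, 2, 3, 4, 6, 7, 10, 14}, so |A + A| = 13.
Step 2: Doubling constant K = |A + A|/|A| = 13/5 = 13/5 ≈ 2.6000.
Step 3: Plünnecke-Ruzsa gives |3A| ≤ K³·|A| = (2.6000)³ · 5 ≈ 87.8800.
Step 4: Compute 3A = A + A + A directly by enumerating all triples (a,b,c) ∈ A³; |3A| = 23.
Step 5: Check 23 ≤ 87.8800? Yes ✓.

K = 13/5, Plünnecke-Ruzsa bound K³|A| ≈ 87.8800, |3A| = 23, inequality holds.


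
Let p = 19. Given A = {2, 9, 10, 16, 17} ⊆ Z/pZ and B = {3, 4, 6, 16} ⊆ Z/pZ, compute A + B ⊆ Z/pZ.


Work in Z/19Z: reduce every sum a + b modulo 19.
Enumerate all 20 pairs:
a = 2: 2+3=5, 2+4=6, 2+6=8, 2+16=18
a = 9: 9+3=12, 9+4=13, 9+6=15, 9+16=6
a = 10: 10+3=13, 10+4=14, 10+6=16, 10+16=7
a = 16: 16+3=0, 16+4=1, 16+6=3, 16+16=13
a = 17: 17+3=1, 17+4=2, 17+6=4, 17+16=14
Distinct residues collected: {0, 1, 2, 3, 4, 5, 6, 7, 8, 12, 13, 14, 15, 16, 18}
|A + B| = 15 (out of 19 total residues).

A + B = {0, 1, 2, 3, 4, 5, 6, 7, 8, 12, 13, 14, 15, 16, 18}


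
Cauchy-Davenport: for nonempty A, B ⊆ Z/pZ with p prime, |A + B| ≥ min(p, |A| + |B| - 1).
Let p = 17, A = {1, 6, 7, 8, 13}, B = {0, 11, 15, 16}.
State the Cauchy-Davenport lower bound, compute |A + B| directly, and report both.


Cauchy-Davenport: |A + B| ≥ min(p, |A| + |B| - 1) for A, B nonempty in Z/pZ.
|A| = 5, |B| = 4, p = 17.
CD lower bound = min(17, 5 + 4 - 1) = min(17, 8) = 8.
Compute A + B mod 17 directly:
a = 1: 1+0=1, 1+11=12, 1+15=16, 1+16=0
a = 6: 6+0=6, 6+11=0, 6+15=4, 6+16=5
a = 7: 7+0=7, 7+11=1, 7+15=5, 7+16=6
a = 8: 8+0=8, 8+11=2, 8+15=6, 8+16=7
a = 13: 13+0=13, 13+11=7, 13+15=11, 13+16=12
A + B = {0, 1, 2, 4, 5, 6, 7, 8, 11, 12, 13, 16}, so |A + B| = 12.
Verify: 12 ≥ 8? Yes ✓.

CD lower bound = 8, actual |A + B| = 12.


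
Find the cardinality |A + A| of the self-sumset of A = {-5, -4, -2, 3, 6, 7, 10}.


A + A = {a + a' : a, a' ∈ A}; |A| = 7.
General bounds: 2|A| - 1 ≤ |A + A| ≤ |A|(|A|+1)/2, i.e. 13 ≤ |A + A| ≤ 28.
Lower bound 2|A|-1 is attained iff A is an arithmetic progression.
Enumerate sums a + a' for a ≤ a' (symmetric, so this suffices):
a = -5: -5+-5=-10, -5+-4=-9, -5+-2=-7, -5+3=-2, -5+6=1, -5+7=2, -5+10=5
a = -4: -4+-4=-8, -4+-2=-6, -4+3=-1, -4+6=2, -4+7=3, -4+10=6
a = -2: -2+-2=-4, -2+3=1, -2+6=4, -2+7=5, -2+10=8
a = 3: 3+3=6, 3+6=9, 3+7=10, 3+10=13
a = 6: 6+6=12, 6+7=13, 6+10=16
a = 7: 7+7=14, 7+10=17
a = 10: 10+10=20
Distinct sums: {-10, -9, -8, -7, -6, -4, -2, -1, 1, 2, 3, 4, 5, 6, 8, 9, 10, 12, 13, 14, 16, 17, 20}
|A + A| = 23

|A + A| = 23


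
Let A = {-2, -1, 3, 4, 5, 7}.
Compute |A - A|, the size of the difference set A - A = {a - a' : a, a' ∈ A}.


A - A = {a - a' : a, a' ∈ A}; |A| = 6.
Bounds: 2|A|-1 ≤ |A - A| ≤ |A|² - |A| + 1, i.e. 11 ≤ |A - A| ≤ 31.
Note: 0 ∈ A - A always (from a - a). The set is symmetric: if d ∈ A - A then -d ∈ A - A.
Enumerate nonzero differences d = a - a' with a > a' (then include -d):
Positive differences: {1, 2, 3, 4, 5, 6, 7, 8, 9}
Full difference set: {0} ∪ (positive diffs) ∪ (negative diffs).
|A - A| = 1 + 2·9 = 19 (matches direct enumeration: 19).

|A - A| = 19


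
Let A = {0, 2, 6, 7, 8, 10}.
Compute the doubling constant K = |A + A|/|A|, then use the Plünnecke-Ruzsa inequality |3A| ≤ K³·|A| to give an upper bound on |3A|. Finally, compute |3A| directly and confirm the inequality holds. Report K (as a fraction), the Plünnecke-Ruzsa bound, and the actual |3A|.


|A| = 6.
Step 1: Compute A + A by enumerating all 36 pairs.
A + A = {0, 2, 4, 6, 7, 8, 9, 10, 12, 13, 14, 15, 16, 17, 18, 20}, so |A + A| = 16.
Step 2: Doubling constant K = |A + A|/|A| = 16/6 = 16/6 ≈ 2.6667.
Step 3: Plünnecke-Ruzsa gives |3A| ≤ K³·|A| = (2.6667)³ · 6 ≈ 113.7778.
Step 4: Compute 3A = A + A + A directly by enumerating all triples (a,b,c) ∈ A³; |3A| = 27.
Step 5: Check 27 ≤ 113.7778? Yes ✓.

K = 16/6, Plünnecke-Ruzsa bound K³|A| ≈ 113.7778, |3A| = 27, inequality holds.


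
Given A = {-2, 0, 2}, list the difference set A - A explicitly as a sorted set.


A - A = {a - a' : a, a' ∈ A}.
Compute a - a' for each ordered pair (a, a'):
a = -2: -2--2=0, -2-0=-2, -2-2=-4
a = 0: 0--2=2, 0-0=0, 0-2=-2
a = 2: 2--2=4, 2-0=2, 2-2=0
Collecting distinct values (and noting 0 appears from a-a):
A - A = {-4, -2, 0, 2, 4}
|A - A| = 5

A - A = {-4, -2, 0, 2, 4}


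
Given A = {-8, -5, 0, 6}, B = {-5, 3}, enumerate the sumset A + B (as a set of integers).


A + B = {a + b : a ∈ A, b ∈ B}.
Enumerate all |A|·|B| = 4·2 = 8 pairs (a, b) and collect distinct sums.
a = -8: -8+-5=-13, -8+3=-5
a = -5: -5+-5=-10, -5+3=-2
a = 0: 0+-5=-5, 0+3=3
a = 6: 6+-5=1, 6+3=9
Collecting distinct sums: A + B = {-13, -10, -5, -2, 1, 3, 9}
|A + B| = 7

A + B = {-13, -10, -5, -2, 1, 3, 9}


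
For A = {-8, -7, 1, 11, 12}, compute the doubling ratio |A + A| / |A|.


|A| = 5.
Compute A + A by enumerating all 25 pairs.
A + A = {-16, -15, -14, -7, -6, 2, 3, 4, 5, 12, 13, 22, 23, 24}, so |A + A| = 14.
K = |A + A| / |A| = 14/5 (already in lowest terms) ≈ 2.8000.
Reference: AP of size 5 gives K = 9/5 ≈ 1.8000; a fully generic set of size 5 gives K ≈ 3.0000.

|A| = 5, |A + A| = 14, K = 14/5.


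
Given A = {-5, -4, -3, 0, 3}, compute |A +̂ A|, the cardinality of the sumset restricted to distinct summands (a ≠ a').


Restricted sumset: A +̂ A = {a + a' : a ∈ A, a' ∈ A, a ≠ a'}.
Equivalently, take A + A and drop any sum 2a that is achievable ONLY as a + a for a ∈ A (i.e. sums representable only with equal summands).
Enumerate pairs (a, a') with a < a' (symmetric, so each unordered pair gives one sum; this covers all a ≠ a'):
  -5 + -4 = -9
  -5 + -3 = -8
  -5 + 0 = -5
  -5 + 3 = -2
  -4 + -3 = -7
  -4 + 0 = -4
  -4 + 3 = -1
  -3 + 0 = -3
  -3 + 3 = 0
  0 + 3 = 3
Collected distinct sums: {-9, -8, -7, -5, -4, -3, -2, -1, 0, 3}
|A +̂ A| = 10
(Reference bound: |A +̂ A| ≥ 2|A| - 3 for |A| ≥ 2, with |A| = 5 giving ≥ 7.)

|A +̂ A| = 10


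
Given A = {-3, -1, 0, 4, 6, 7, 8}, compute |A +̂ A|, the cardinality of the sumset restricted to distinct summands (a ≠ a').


Restricted sumset: A +̂ A = {a + a' : a ∈ A, a' ∈ A, a ≠ a'}.
Equivalently, take A + A and drop any sum 2a that is achievable ONLY as a + a for a ∈ A (i.e. sums representable only with equal summands).
Enumerate pairs (a, a') with a < a' (symmetric, so each unordered pair gives one sum; this covers all a ≠ a'):
  -3 + -1 = -4
  -3 + 0 = -3
  -3 + 4 = 1
  -3 + 6 = 3
  -3 + 7 = 4
  -3 + 8 = 5
  -1 + 0 = -1
  -1 + 4 = 3
  -1 + 6 = 5
  -1 + 7 = 6
  -1 + 8 = 7
  0 + 4 = 4
  0 + 6 = 6
  0 + 7 = 7
  0 + 8 = 8
  4 + 6 = 10
  4 + 7 = 11
  4 + 8 = 12
  6 + 7 = 13
  6 + 8 = 14
  7 + 8 = 15
Collected distinct sums: {-4, -3, -1, 1, 3, 4, 5, 6, 7, 8, 10, 11, 12, 13, 14, 15}
|A +̂ A| = 16
(Reference bound: |A +̂ A| ≥ 2|A| - 3 for |A| ≥ 2, with |A| = 7 giving ≥ 11.)

|A +̂ A| = 16


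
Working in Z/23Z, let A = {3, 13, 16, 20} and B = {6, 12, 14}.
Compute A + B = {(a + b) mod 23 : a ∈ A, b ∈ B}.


Work in Z/23Z: reduce every sum a + b modulo 23.
Enumerate all 12 pairs:
a = 3: 3+6=9, 3+12=15, 3+14=17
a = 13: 13+6=19, 13+12=2, 13+14=4
a = 16: 16+6=22, 16+12=5, 16+14=7
a = 20: 20+6=3, 20+12=9, 20+14=11
Distinct residues collected: {2, 3, 4, 5, 7, 9, 11, 15, 17, 19, 22}
|A + B| = 11 (out of 23 total residues).

A + B = {2, 3, 4, 5, 7, 9, 11, 15, 17, 19, 22}


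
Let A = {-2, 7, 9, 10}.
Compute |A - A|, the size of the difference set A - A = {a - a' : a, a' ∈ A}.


A - A = {a - a' : a, a' ∈ A}; |A| = 4.
Bounds: 2|A|-1 ≤ |A - A| ≤ |A|² - |A| + 1, i.e. 7 ≤ |A - A| ≤ 13.
Note: 0 ∈ A - A always (from a - a). The set is symmetric: if d ∈ A - A then -d ∈ A - A.
Enumerate nonzero differences d = a - a' with a > a' (then include -d):
Positive differences: {1, 2, 3, 9, 11, 12}
Full difference set: {0} ∪ (positive diffs) ∪ (negative diffs).
|A - A| = 1 + 2·6 = 13 (matches direct enumeration: 13).

|A - A| = 13


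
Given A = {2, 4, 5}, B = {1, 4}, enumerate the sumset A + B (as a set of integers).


A + B = {a + b : a ∈ A, b ∈ B}.
Enumerate all |A|·|B| = 3·2 = 6 pairs (a, b) and collect distinct sums.
a = 2: 2+1=3, 2+4=6
a = 4: 4+1=5, 4+4=8
a = 5: 5+1=6, 5+4=9
Collecting distinct sums: A + B = {3, 5, 6, 8, 9}
|A + B| = 5

A + B = {3, 5, 6, 8, 9}


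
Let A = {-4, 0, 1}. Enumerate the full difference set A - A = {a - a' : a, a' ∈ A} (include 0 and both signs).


A - A = {a - a' : a, a' ∈ A}.
Compute a - a' for each ordered pair (a, a'):
a = -4: -4--4=0, -4-0=-4, -4-1=-5
a = 0: 0--4=4, 0-0=0, 0-1=-1
a = 1: 1--4=5, 1-0=1, 1-1=0
Collecting distinct values (and noting 0 appears from a-a):
A - A = {-5, -4, -1, 0, 1, 4, 5}
|A - A| = 7

A - A = {-5, -4, -1, 0, 1, 4, 5}


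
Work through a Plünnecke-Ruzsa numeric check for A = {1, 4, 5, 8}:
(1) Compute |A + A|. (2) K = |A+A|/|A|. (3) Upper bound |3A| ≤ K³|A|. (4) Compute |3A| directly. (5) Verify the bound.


|A| = 4.
Step 1: Compute A + A by enumerating all 16 pairs.
A + A = {2, 5, 6, 8, 9, 10, 12, 13, 16}, so |A + A| = 9.
Step 2: Doubling constant K = |A + A|/|A| = 9/4 = 9/4 ≈ 2.2500.
Step 3: Plünnecke-Ruzsa gives |3A| ≤ K³·|A| = (2.2500)³ · 4 ≈ 45.5625.
Step 4: Compute 3A = A + A + A directly by enumerating all triples (a,b,c) ∈ A³; |3A| = 16.
Step 5: Check 16 ≤ 45.5625? Yes ✓.

K = 9/4, Plünnecke-Ruzsa bound K³|A| ≈ 45.5625, |3A| = 16, inequality holds.


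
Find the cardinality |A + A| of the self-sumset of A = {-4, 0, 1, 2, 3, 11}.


A + A = {a + a' : a, a' ∈ A}; |A| = 6.
General bounds: 2|A| - 1 ≤ |A + A| ≤ |A|(|A|+1)/2, i.e. 11 ≤ |A + A| ≤ 21.
Lower bound 2|A|-1 is attained iff A is an arithmetic progression.
Enumerate sums a + a' for a ≤ a' (symmetric, so this suffices):
a = -4: -4+-4=-8, -4+0=-4, -4+1=-3, -4+2=-2, -4+3=-1, -4+11=7
a = 0: 0+0=0, 0+1=1, 0+2=2, 0+3=3, 0+11=11
a = 1: 1+1=2, 1+2=3, 1+3=4, 1+11=12
a = 2: 2+2=4, 2+3=5, 2+11=13
a = 3: 3+3=6, 3+11=14
a = 11: 11+11=22
Distinct sums: {-8, -4, -3, -2, -1, 0, 1, 2, 3, 4, 5, 6, 7, 11, 12, 13, 14, 22}
|A + A| = 18

|A + A| = 18


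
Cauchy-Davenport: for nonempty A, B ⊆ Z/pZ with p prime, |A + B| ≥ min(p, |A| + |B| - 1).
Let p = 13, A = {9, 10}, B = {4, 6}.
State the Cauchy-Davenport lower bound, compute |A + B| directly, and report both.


Cauchy-Davenport: |A + B| ≥ min(p, |A| + |B| - 1) for A, B nonempty in Z/pZ.
|A| = 2, |B| = 2, p = 13.
CD lower bound = min(13, 2 + 2 - 1) = min(13, 3) = 3.
Compute A + B mod 13 directly:
a = 9: 9+4=0, 9+6=2
a = 10: 10+4=1, 10+6=3
A + B = {0, 1, 2, 3}, so |A + B| = 4.
Verify: 4 ≥ 3? Yes ✓.

CD lower bound = 3, actual |A + B| = 4.


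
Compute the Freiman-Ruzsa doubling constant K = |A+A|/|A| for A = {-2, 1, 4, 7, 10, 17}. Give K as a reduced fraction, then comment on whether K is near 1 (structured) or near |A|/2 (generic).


|A| = 6.
Compute A + A by enumerating all 36 pairs.
A + A = {-4, -1, 2, 5, 8, 11, 14, 15, 17, 18, 20, 21, 24, 27, 34}, so |A + A| = 15.
K = |A + A| / |A| = 15/6 = 5/2 ≈ 2.5000.
Reference: AP of size 6 gives K = 11/6 ≈ 1.8333; a fully generic set of size 6 gives K ≈ 3.5000.

|A| = 6, |A + A| = 15, K = 15/6 = 5/2.


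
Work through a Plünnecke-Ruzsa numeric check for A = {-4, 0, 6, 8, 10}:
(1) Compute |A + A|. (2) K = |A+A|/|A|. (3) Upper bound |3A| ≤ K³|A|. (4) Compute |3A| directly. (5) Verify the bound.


|A| = 5.
Step 1: Compute A + A by enumerating all 25 pairs.
A + A = {-8, -4, 0, 2, 4, 6, 8, 10, 12, 14, 16, 18, 20}, so |A + A| = 13.
Step 2: Doubling constant K = |A + A|/|A| = 13/5 = 13/5 ≈ 2.6000.
Step 3: Plünnecke-Ruzsa gives |3A| ≤ K³·|A| = (2.6000)³ · 5 ≈ 87.8800.
Step 4: Compute 3A = A + A + A directly by enumerating all triples (a,b,c) ∈ A³; |3A| = 20.
Step 5: Check 20 ≤ 87.8800? Yes ✓.

K = 13/5, Plünnecke-Ruzsa bound K³|A| ≈ 87.8800, |3A| = 20, inequality holds.


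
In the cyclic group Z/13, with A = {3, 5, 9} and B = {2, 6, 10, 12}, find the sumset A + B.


Work in Z/13Z: reduce every sum a + b modulo 13.
Enumerate all 12 pairs:
a = 3: 3+2=5, 3+6=9, 3+10=0, 3+12=2
a = 5: 5+2=7, 5+6=11, 5+10=2, 5+12=4
a = 9: 9+2=11, 9+6=2, 9+10=6, 9+12=8
Distinct residues collected: {0, 2, 4, 5, 6, 7, 8, 9, 11}
|A + B| = 9 (out of 13 total residues).

A + B = {0, 2, 4, 5, 6, 7, 8, 9, 11}


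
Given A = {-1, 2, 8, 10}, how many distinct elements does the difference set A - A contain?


A - A = {a - a' : a, a' ∈ A}; |A| = 4.
Bounds: 2|A|-1 ≤ |A - A| ≤ |A|² - |A| + 1, i.e. 7 ≤ |A - A| ≤ 13.
Note: 0 ∈ A - A always (from a - a). The set is symmetric: if d ∈ A - A then -d ∈ A - A.
Enumerate nonzero differences d = a - a' with a > a' (then include -d):
Positive differences: {2, 3, 6, 8, 9, 11}
Full difference set: {0} ∪ (positive diffs) ∪ (negative diffs).
|A - A| = 1 + 2·6 = 13 (matches direct enumeration: 13).

|A - A| = 13


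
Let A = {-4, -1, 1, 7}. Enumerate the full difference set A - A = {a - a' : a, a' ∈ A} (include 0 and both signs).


A - A = {a - a' : a, a' ∈ A}.
Compute a - a' for each ordered pair (a, a'):
a = -4: -4--4=0, -4--1=-3, -4-1=-5, -4-7=-11
a = -1: -1--4=3, -1--1=0, -1-1=-2, -1-7=-8
a = 1: 1--4=5, 1--1=2, 1-1=0, 1-7=-6
a = 7: 7--4=11, 7--1=8, 7-1=6, 7-7=0
Collecting distinct values (and noting 0 appears from a-a):
A - A = {-11, -8, -6, -5, -3, -2, 0, 2, 3, 5, 6, 8, 11}
|A - A| = 13

A - A = {-11, -8, -6, -5, -3, -2, 0, 2, 3, 5, 6, 8, 11}


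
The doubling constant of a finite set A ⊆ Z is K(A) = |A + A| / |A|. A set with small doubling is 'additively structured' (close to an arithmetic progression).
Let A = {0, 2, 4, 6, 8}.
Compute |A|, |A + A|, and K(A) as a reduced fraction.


|A| = 5.
Compute A + A by enumerating all 25 pairs.
A + A = {0, 2, 4, 6, 8, 10, 12, 14, 16}, so |A + A| = 9.
K = |A + A| / |A| = 9/5 (already in lowest terms) ≈ 1.8000.
Reference: AP of size 5 gives K = 9/5 ≈ 1.8000; a fully generic set of size 5 gives K ≈ 3.0000.

|A| = 5, |A + A| = 9, K = 9/5.


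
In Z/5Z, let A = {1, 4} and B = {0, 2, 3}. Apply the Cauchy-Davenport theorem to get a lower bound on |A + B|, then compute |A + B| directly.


Cauchy-Davenport: |A + B| ≥ min(p, |A| + |B| - 1) for A, B nonempty in Z/pZ.
|A| = 2, |B| = 3, p = 5.
CD lower bound = min(5, 2 + 3 - 1) = min(5, 4) = 4.
Compute A + B mod 5 directly:
a = 1: 1+0=1, 1+2=3, 1+3=4
a = 4: 4+0=4, 4+2=1, 4+3=2
A + B = {1, 2, 3, 4}, so |A + B| = 4.
Verify: 4 ≥ 4? Yes ✓.

CD lower bound = 4, actual |A + B| = 4.


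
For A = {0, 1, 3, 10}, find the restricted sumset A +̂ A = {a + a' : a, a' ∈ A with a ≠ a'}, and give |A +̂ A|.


Restricted sumset: A +̂ A = {a + a' : a ∈ A, a' ∈ A, a ≠ a'}.
Equivalently, take A + A and drop any sum 2a that is achievable ONLY as a + a for a ∈ A (i.e. sums representable only with equal summands).
Enumerate pairs (a, a') with a < a' (symmetric, so each unordered pair gives one sum; this covers all a ≠ a'):
  0 + 1 = 1
  0 + 3 = 3
  0 + 10 = 10
  1 + 3 = 4
  1 + 10 = 11
  3 + 10 = 13
Collected distinct sums: {1, 3, 4, 10, 11, 13}
|A +̂ A| = 6
(Reference bound: |A +̂ A| ≥ 2|A| - 3 for |A| ≥ 2, with |A| = 4 giving ≥ 5.)

|A +̂ A| = 6


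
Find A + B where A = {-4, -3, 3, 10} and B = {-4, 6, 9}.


A + B = {a + b : a ∈ A, b ∈ B}.
Enumerate all |A|·|B| = 4·3 = 12 pairs (a, b) and collect distinct sums.
a = -4: -4+-4=-8, -4+6=2, -4+9=5
a = -3: -3+-4=-7, -3+6=3, -3+9=6
a = 3: 3+-4=-1, 3+6=9, 3+9=12
a = 10: 10+-4=6, 10+6=16, 10+9=19
Collecting distinct sums: A + B = {-8, -7, -1, 2, 3, 5, 6, 9, 12, 16, 19}
|A + B| = 11

A + B = {-8, -7, -1, 2, 3, 5, 6, 9, 12, 16, 19}


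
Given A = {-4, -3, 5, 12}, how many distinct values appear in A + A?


A + A = {a + a' : a, a' ∈ A}; |A| = 4.
General bounds: 2|A| - 1 ≤ |A + A| ≤ |A|(|A|+1)/2, i.e. 7 ≤ |A + A| ≤ 10.
Lower bound 2|A|-1 is attained iff A is an arithmetic progression.
Enumerate sums a + a' for a ≤ a' (symmetric, so this suffices):
a = -4: -4+-4=-8, -4+-3=-7, -4+5=1, -4+12=8
a = -3: -3+-3=-6, -3+5=2, -3+12=9
a = 5: 5+5=10, 5+12=17
a = 12: 12+12=24
Distinct sums: {-8, -7, -6, 1, 2, 8, 9, 10, 17, 24}
|A + A| = 10

|A + A| = 10


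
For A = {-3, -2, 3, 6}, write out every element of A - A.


A - A = {a - a' : a, a' ∈ A}.
Compute a - a' for each ordered pair (a, a'):
a = -3: -3--3=0, -3--2=-1, -3-3=-6, -3-6=-9
a = -2: -2--3=1, -2--2=0, -2-3=-5, -2-6=-8
a = 3: 3--3=6, 3--2=5, 3-3=0, 3-6=-3
a = 6: 6--3=9, 6--2=8, 6-3=3, 6-6=0
Collecting distinct values (and noting 0 appears from a-a):
A - A = {-9, -8, -6, -5, -3, -1, 0, 1, 3, 5, 6, 8, 9}
|A - A| = 13

A - A = {-9, -8, -6, -5, -3, -1, 0, 1, 3, 5, 6, 8, 9}


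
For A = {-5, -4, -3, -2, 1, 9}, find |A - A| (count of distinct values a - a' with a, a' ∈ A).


A - A = {a - a' : a, a' ∈ A}; |A| = 6.
Bounds: 2|A|-1 ≤ |A - A| ≤ |A|² - |A| + 1, i.e. 11 ≤ |A - A| ≤ 31.
Note: 0 ∈ A - A always (from a - a). The set is symmetric: if d ∈ A - A then -d ∈ A - A.
Enumerate nonzero differences d = a - a' with a > a' (then include -d):
Positive differences: {1, 2, 3, 4, 5, 6, 8, 11, 12, 13, 14}
Full difference set: {0} ∪ (positive diffs) ∪ (negative diffs).
|A - A| = 1 + 2·11 = 23 (matches direct enumeration: 23).

|A - A| = 23


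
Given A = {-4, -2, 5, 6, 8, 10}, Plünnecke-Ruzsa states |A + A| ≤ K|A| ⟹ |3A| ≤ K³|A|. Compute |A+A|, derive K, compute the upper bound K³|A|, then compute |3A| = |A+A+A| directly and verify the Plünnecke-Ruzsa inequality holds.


|A| = 6.
Step 1: Compute A + A by enumerating all 36 pairs.
A + A = {-8, -6, -4, 1, 2, 3, 4, 6, 8, 10, 11, 12, 13, 14, 15, 16, 18, 20}, so |A + A| = 18.
Step 2: Doubling constant K = |A + A|/|A| = 18/6 = 18/6 ≈ 3.0000.
Step 3: Plünnecke-Ruzsa gives |3A| ≤ K³·|A| = (3.0000)³ · 6 ≈ 162.0000.
Step 4: Compute 3A = A + A + A directly by enumerating all triples (a,b,c) ∈ A³; |3A| = 34.
Step 5: Check 34 ≤ 162.0000? Yes ✓.

K = 18/6, Plünnecke-Ruzsa bound K³|A| ≈ 162.0000, |3A| = 34, inequality holds.


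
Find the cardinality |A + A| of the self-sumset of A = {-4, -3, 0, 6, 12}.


A + A = {a + a' : a, a' ∈ A}; |A| = 5.
General bounds: 2|A| - 1 ≤ |A + A| ≤ |A|(|A|+1)/2, i.e. 9 ≤ |A + A| ≤ 15.
Lower bound 2|A|-1 is attained iff A is an arithmetic progression.
Enumerate sums a + a' for a ≤ a' (symmetric, so this suffices):
a = -4: -4+-4=-8, -4+-3=-7, -4+0=-4, -4+6=2, -4+12=8
a = -3: -3+-3=-6, -3+0=-3, -3+6=3, -3+12=9
a = 0: 0+0=0, 0+6=6, 0+12=12
a = 6: 6+6=12, 6+12=18
a = 12: 12+12=24
Distinct sums: {-8, -7, -6, -4, -3, 0, 2, 3, 6, 8, 9, 12, 18, 24}
|A + A| = 14

|A + A| = 14


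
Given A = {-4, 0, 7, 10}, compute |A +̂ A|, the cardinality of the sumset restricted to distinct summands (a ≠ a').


Restricted sumset: A +̂ A = {a + a' : a ∈ A, a' ∈ A, a ≠ a'}.
Equivalently, take A + A and drop any sum 2a that is achievable ONLY as a + a for a ∈ A (i.e. sums representable only with equal summands).
Enumerate pairs (a, a') with a < a' (symmetric, so each unordered pair gives one sum; this covers all a ≠ a'):
  -4 + 0 = -4
  -4 + 7 = 3
  -4 + 10 = 6
  0 + 7 = 7
  0 + 10 = 10
  7 + 10 = 17
Collected distinct sums: {-4, 3, 6, 7, 10, 17}
|A +̂ A| = 6
(Reference bound: |A +̂ A| ≥ 2|A| - 3 for |A| ≥ 2, with |A| = 4 giving ≥ 5.)

|A +̂ A| = 6


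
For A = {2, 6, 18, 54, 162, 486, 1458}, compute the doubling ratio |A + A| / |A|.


|A| = 7.
Compute A + A by enumerating all 49 pairs.
A + A = {4, 8, 12, 20, 24, 36, 56, 60, 72, 108, 164, 168, 180, 216, 324, 488, 492, 504, 540, 648, 972, 1460, 1464, 1476, 1512, 1620, 1944, 2916}, so |A + A| = 28.
K = |A + A| / |A| = 28/7 = 4/1 ≈ 4.0000.
Reference: AP of size 7 gives K = 13/7 ≈ 1.8571; a fully generic set of size 7 gives K ≈ 4.0000.

|A| = 7, |A + A| = 28, K = 28/7 = 4/1.


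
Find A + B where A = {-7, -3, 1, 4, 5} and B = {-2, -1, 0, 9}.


A + B = {a + b : a ∈ A, b ∈ B}.
Enumerate all |A|·|B| = 5·4 = 20 pairs (a, b) and collect distinct sums.
a = -7: -7+-2=-9, -7+-1=-8, -7+0=-7, -7+9=2
a = -3: -3+-2=-5, -3+-1=-4, -3+0=-3, -3+9=6
a = 1: 1+-2=-1, 1+-1=0, 1+0=1, 1+9=10
a = 4: 4+-2=2, 4+-1=3, 4+0=4, 4+9=13
a = 5: 5+-2=3, 5+-1=4, 5+0=5, 5+9=14
Collecting distinct sums: A + B = {-9, -8, -7, -5, -4, -3, -1, 0, 1, 2, 3, 4, 5, 6, 10, 13, 14}
|A + B| = 17

A + B = {-9, -8, -7, -5, -4, -3, -1, 0, 1, 2, 3, 4, 5, 6, 10, 13, 14}


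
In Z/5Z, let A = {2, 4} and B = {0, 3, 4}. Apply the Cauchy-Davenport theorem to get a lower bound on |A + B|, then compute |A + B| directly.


Cauchy-Davenport: |A + B| ≥ min(p, |A| + |B| - 1) for A, B nonempty in Z/pZ.
|A| = 2, |B| = 3, p = 5.
CD lower bound = min(5, 2 + 3 - 1) = min(5, 4) = 4.
Compute A + B mod 5 directly:
a = 2: 2+0=2, 2+3=0, 2+4=1
a = 4: 4+0=4, 4+3=2, 4+4=3
A + B = {0, 1, 2, 3, 4}, so |A + B| = 5.
Verify: 5 ≥ 4? Yes ✓.

CD lower bound = 4, actual |A + B| = 5.


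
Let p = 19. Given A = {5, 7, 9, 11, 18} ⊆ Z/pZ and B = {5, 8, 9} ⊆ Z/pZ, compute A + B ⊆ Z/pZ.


Work in Z/19Z: reduce every sum a + b modulo 19.
Enumerate all 15 pairs:
a = 5: 5+5=10, 5+8=13, 5+9=14
a = 7: 7+5=12, 7+8=15, 7+9=16
a = 9: 9+5=14, 9+8=17, 9+9=18
a = 11: 11+5=16, 11+8=0, 11+9=1
a = 18: 18+5=4, 18+8=7, 18+9=8
Distinct residues collected: {0, 1, 4, 7, 8, 10, 12, 13, 14, 15, 16, 17, 18}
|A + B| = 13 (out of 19 total residues).

A + B = {0, 1, 4, 7, 8, 10, 12, 13, 14, 15, 16, 17, 18}


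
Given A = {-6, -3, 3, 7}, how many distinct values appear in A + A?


A + A = {a + a' : a, a' ∈ A}; |A| = 4.
General bounds: 2|A| - 1 ≤ |A + A| ≤ |A|(|A|+1)/2, i.e. 7 ≤ |A + A| ≤ 10.
Lower bound 2|A|-1 is attained iff A is an arithmetic progression.
Enumerate sums a + a' for a ≤ a' (symmetric, so this suffices):
a = -6: -6+-6=-12, -6+-3=-9, -6+3=-3, -6+7=1
a = -3: -3+-3=-6, -3+3=0, -3+7=4
a = 3: 3+3=6, 3+7=10
a = 7: 7+7=14
Distinct sums: {-12, -9, -6, -3, 0, 1, 4, 6, 10, 14}
|A + A| = 10

|A + A| = 10


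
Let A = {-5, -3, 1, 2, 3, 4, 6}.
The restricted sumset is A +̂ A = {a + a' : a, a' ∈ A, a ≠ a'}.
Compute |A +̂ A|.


Restricted sumset: A +̂ A = {a + a' : a ∈ A, a' ∈ A, a ≠ a'}.
Equivalently, take A + A and drop any sum 2a that is achievable ONLY as a + a for a ∈ A (i.e. sums representable only with equal summands).
Enumerate pairs (a, a') with a < a' (symmetric, so each unordered pair gives one sum; this covers all a ≠ a'):
  -5 + -3 = -8
  -5 + 1 = -4
  -5 + 2 = -3
  -5 + 3 = -2
  -5 + 4 = -1
  -5 + 6 = 1
  -3 + 1 = -2
  -3 + 2 = -1
  -3 + 3 = 0
  -3 + 4 = 1
  -3 + 6 = 3
  1 + 2 = 3
  1 + 3 = 4
  1 + 4 = 5
  1 + 6 = 7
  2 + 3 = 5
  2 + 4 = 6
  2 + 6 = 8
  3 + 4 = 7
  3 + 6 = 9
  4 + 6 = 10
Collected distinct sums: {-8, -4, -3, -2, -1, 0, 1, 3, 4, 5, 6, 7, 8, 9, 10}
|A +̂ A| = 15
(Reference bound: |A +̂ A| ≥ 2|A| - 3 for |A| ≥ 2, with |A| = 7 giving ≥ 11.)

|A +̂ A| = 15


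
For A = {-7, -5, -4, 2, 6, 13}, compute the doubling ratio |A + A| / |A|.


|A| = 6.
Compute A + A by enumerating all 36 pairs.
A + A = {-14, -12, -11, -10, -9, -8, -5, -3, -2, -1, 1, 2, 4, 6, 8, 9, 12, 15, 19, 26}, so |A + A| = 20.
K = |A + A| / |A| = 20/6 = 10/3 ≈ 3.3333.
Reference: AP of size 6 gives K = 11/6 ≈ 1.8333; a fully generic set of size 6 gives K ≈ 3.5000.

|A| = 6, |A + A| = 20, K = 20/6 = 10/3.


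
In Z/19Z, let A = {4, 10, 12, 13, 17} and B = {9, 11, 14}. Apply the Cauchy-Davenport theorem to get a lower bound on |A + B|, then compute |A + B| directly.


Cauchy-Davenport: |A + B| ≥ min(p, |A| + |B| - 1) for A, B nonempty in Z/pZ.
|A| = 5, |B| = 3, p = 19.
CD lower bound = min(19, 5 + 3 - 1) = min(19, 7) = 7.
Compute A + B mod 19 directly:
a = 4: 4+9=13, 4+11=15, 4+14=18
a = 10: 10+9=0, 10+11=2, 10+14=5
a = 12: 12+9=2, 12+11=4, 12+14=7
a = 13: 13+9=3, 13+11=5, 13+14=8
a = 17: 17+9=7, 17+11=9, 17+14=12
A + B = {0, 2, 3, 4, 5, 7, 8, 9, 12, 13, 15, 18}, so |A + B| = 12.
Verify: 12 ≥ 7? Yes ✓.

CD lower bound = 7, actual |A + B| = 12.


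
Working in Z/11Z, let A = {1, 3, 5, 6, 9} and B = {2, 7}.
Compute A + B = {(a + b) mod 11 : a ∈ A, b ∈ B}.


Work in Z/11Z: reduce every sum a + b modulo 11.
Enumerate all 10 pairs:
a = 1: 1+2=3, 1+7=8
a = 3: 3+2=5, 3+7=10
a = 5: 5+2=7, 5+7=1
a = 6: 6+2=8, 6+7=2
a = 9: 9+2=0, 9+7=5
Distinct residues collected: {0, 1, 2, 3, 5, 7, 8, 10}
|A + B| = 8 (out of 11 total residues).

A + B = {0, 1, 2, 3, 5, 7, 8, 10}


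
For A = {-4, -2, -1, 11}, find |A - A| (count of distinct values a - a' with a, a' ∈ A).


A - A = {a - a' : a, a' ∈ A}; |A| = 4.
Bounds: 2|A|-1 ≤ |A - A| ≤ |A|² - |A| + 1, i.e. 7 ≤ |A - A| ≤ 13.
Note: 0 ∈ A - A always (from a - a). The set is symmetric: if d ∈ A - A then -d ∈ A - A.
Enumerate nonzero differences d = a - a' with a > a' (then include -d):
Positive differences: {1, 2, 3, 12, 13, 15}
Full difference set: {0} ∪ (positive diffs) ∪ (negative diffs).
|A - A| = 1 + 2·6 = 13 (matches direct enumeration: 13).

|A - A| = 13


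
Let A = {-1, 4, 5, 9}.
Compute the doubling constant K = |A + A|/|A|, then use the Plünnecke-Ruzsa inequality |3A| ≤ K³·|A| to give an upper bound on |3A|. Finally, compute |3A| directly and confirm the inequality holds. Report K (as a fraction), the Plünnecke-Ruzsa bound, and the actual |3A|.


|A| = 4.
Step 1: Compute A + A by enumerating all 16 pairs.
A + A = {-2, 3, 4, 8, 9, 10, 13, 14, 18}, so |A + A| = 9.
Step 2: Doubling constant K = |A + A|/|A| = 9/4 = 9/4 ≈ 2.2500.
Step 3: Plünnecke-Ruzsa gives |3A| ≤ K³·|A| = (2.2500)³ · 4 ≈ 45.5625.
Step 4: Compute 3A = A + A + A directly by enumerating all triples (a,b,c) ∈ A³; |3A| = 16.
Step 5: Check 16 ≤ 45.5625? Yes ✓.

K = 9/4, Plünnecke-Ruzsa bound K³|A| ≈ 45.5625, |3A| = 16, inequality holds.


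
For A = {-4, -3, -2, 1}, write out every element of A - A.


A - A = {a - a' : a, a' ∈ A}.
Compute a - a' for each ordered pair (a, a'):
a = -4: -4--4=0, -4--3=-1, -4--2=-2, -4-1=-5
a = -3: -3--4=1, -3--3=0, -3--2=-1, -3-1=-4
a = -2: -2--4=2, -2--3=1, -2--2=0, -2-1=-3
a = 1: 1--4=5, 1--3=4, 1--2=3, 1-1=0
Collecting distinct values (and noting 0 appears from a-a):
A - A = {-5, -4, -3, -2, -1, 0, 1, 2, 3, 4, 5}
|A - A| = 11

A - A = {-5, -4, -3, -2, -1, 0, 1, 2, 3, 4, 5}


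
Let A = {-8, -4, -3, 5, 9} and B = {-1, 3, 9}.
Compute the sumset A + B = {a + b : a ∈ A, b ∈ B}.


A + B = {a + b : a ∈ A, b ∈ B}.
Enumerate all |A|·|B| = 5·3 = 15 pairs (a, b) and collect distinct sums.
a = -8: -8+-1=-9, -8+3=-5, -8+9=1
a = -4: -4+-1=-5, -4+3=-1, -4+9=5
a = -3: -3+-1=-4, -3+3=0, -3+9=6
a = 5: 5+-1=4, 5+3=8, 5+9=14
a = 9: 9+-1=8, 9+3=12, 9+9=18
Collecting distinct sums: A + B = {-9, -5, -4, -1, 0, 1, 4, 5, 6, 8, 12, 14, 18}
|A + B| = 13

A + B = {-9, -5, -4, -1, 0, 1, 4, 5, 6, 8, 12, 14, 18}


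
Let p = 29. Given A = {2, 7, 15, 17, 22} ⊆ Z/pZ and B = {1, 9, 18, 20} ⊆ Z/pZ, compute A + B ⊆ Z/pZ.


Work in Z/29Z: reduce every sum a + b modulo 29.
Enumerate all 20 pairs:
a = 2: 2+1=3, 2+9=11, 2+18=20, 2+20=22
a = 7: 7+1=8, 7+9=16, 7+18=25, 7+20=27
a = 15: 15+1=16, 15+9=24, 15+18=4, 15+20=6
a = 17: 17+1=18, 17+9=26, 17+18=6, 17+20=8
a = 22: 22+1=23, 22+9=2, 22+18=11, 22+20=13
Distinct residues collected: {2, 3, 4, 6, 8, 11, 13, 16, 18, 20, 22, 23, 24, 25, 26, 27}
|A + B| = 16 (out of 29 total residues).

A + B = {2, 3, 4, 6, 8, 11, 13, 16, 18, 20, 22, 23, 24, 25, 26, 27}


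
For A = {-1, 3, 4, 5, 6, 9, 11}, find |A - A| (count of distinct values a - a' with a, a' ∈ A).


A - A = {a - a' : a, a' ∈ A}; |A| = 7.
Bounds: 2|A|-1 ≤ |A - A| ≤ |A|² - |A| + 1, i.e. 13 ≤ |A - A| ≤ 43.
Note: 0 ∈ A - A always (from a - a). The set is symmetric: if d ∈ A - A then -d ∈ A - A.
Enumerate nonzero differences d = a - a' with a > a' (then include -d):
Positive differences: {1, 2, 3, 4, 5, 6, 7, 8, 10, 12}
Full difference set: {0} ∪ (positive diffs) ∪ (negative diffs).
|A - A| = 1 + 2·10 = 21 (matches direct enumeration: 21).

|A - A| = 21


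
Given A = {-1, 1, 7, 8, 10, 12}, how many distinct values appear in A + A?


A + A = {a + a' : a, a' ∈ A}; |A| = 6.
General bounds: 2|A| - 1 ≤ |A + A| ≤ |A|(|A|+1)/2, i.e. 11 ≤ |A + A| ≤ 21.
Lower bound 2|A|-1 is attained iff A is an arithmetic progression.
Enumerate sums a + a' for a ≤ a' (symmetric, so this suffices):
a = -1: -1+-1=-2, -1+1=0, -1+7=6, -1+8=7, -1+10=9, -1+12=11
a = 1: 1+1=2, 1+7=8, 1+8=9, 1+10=11, 1+12=13
a = 7: 7+7=14, 7+8=15, 7+10=17, 7+12=19
a = 8: 8+8=16, 8+10=18, 8+12=20
a = 10: 10+10=20, 10+12=22
a = 12: 12+12=24
Distinct sums: {-2, 0, 2, 6, 7, 8, 9, 11, 13, 14, 15, 16, 17, 18, 19, 20, 22, 24}
|A + A| = 18

|A + A| = 18


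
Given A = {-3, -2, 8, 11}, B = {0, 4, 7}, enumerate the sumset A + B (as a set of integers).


A + B = {a + b : a ∈ A, b ∈ B}.
Enumerate all |A|·|B| = 4·3 = 12 pairs (a, b) and collect distinct sums.
a = -3: -3+0=-3, -3+4=1, -3+7=4
a = -2: -2+0=-2, -2+4=2, -2+7=5
a = 8: 8+0=8, 8+4=12, 8+7=15
a = 11: 11+0=11, 11+4=15, 11+7=18
Collecting distinct sums: A + B = {-3, -2, 1, 2, 4, 5, 8, 11, 12, 15, 18}
|A + B| = 11

A + B = {-3, -2, 1, 2, 4, 5, 8, 11, 12, 15, 18}


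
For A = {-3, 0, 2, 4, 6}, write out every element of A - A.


A - A = {a - a' : a, a' ∈ A}.
Compute a - a' for each ordered pair (a, a'):
a = -3: -3--3=0, -3-0=-3, -3-2=-5, -3-4=-7, -3-6=-9
a = 0: 0--3=3, 0-0=0, 0-2=-2, 0-4=-4, 0-6=-6
a = 2: 2--3=5, 2-0=2, 2-2=0, 2-4=-2, 2-6=-4
a = 4: 4--3=7, 4-0=4, 4-2=2, 4-4=0, 4-6=-2
a = 6: 6--3=9, 6-0=6, 6-2=4, 6-4=2, 6-6=0
Collecting distinct values (and noting 0 appears from a-a):
A - A = {-9, -7, -6, -5, -4, -3, -2, 0, 2, 3, 4, 5, 6, 7, 9}
|A - A| = 15

A - A = {-9, -7, -6, -5, -4, -3, -2, 0, 2, 3, 4, 5, 6, 7, 9}


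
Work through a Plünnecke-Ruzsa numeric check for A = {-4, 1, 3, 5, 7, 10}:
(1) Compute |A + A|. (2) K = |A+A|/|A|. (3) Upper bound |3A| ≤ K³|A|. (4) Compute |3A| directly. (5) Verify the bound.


|A| = 6.
Step 1: Compute A + A by enumerating all 36 pairs.
A + A = {-8, -3, -1, 1, 2, 3, 4, 6, 8, 10, 11, 12, 13, 14, 15, 17, 20}, so |A + A| = 17.
Step 2: Doubling constant K = |A + A|/|A| = 17/6 = 17/6 ≈ 2.8333.
Step 3: Plünnecke-Ruzsa gives |3A| ≤ K³·|A| = (2.8333)³ · 6 ≈ 136.4722.
Step 4: Compute 3A = A + A + A directly by enumerating all triples (a,b,c) ∈ A³; |3A| = 33.
Step 5: Check 33 ≤ 136.4722? Yes ✓.

K = 17/6, Plünnecke-Ruzsa bound K³|A| ≈ 136.4722, |3A| = 33, inequality holds.


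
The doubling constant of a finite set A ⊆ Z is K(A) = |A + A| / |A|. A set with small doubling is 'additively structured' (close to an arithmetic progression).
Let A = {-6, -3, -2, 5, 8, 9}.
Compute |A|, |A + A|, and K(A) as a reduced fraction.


|A| = 6.
Compute A + A by enumerating all 36 pairs.
A + A = {-12, -9, -8, -6, -5, -4, -1, 2, 3, 5, 6, 7, 10, 13, 14, 16, 17, 18}, so |A + A| = 18.
K = |A + A| / |A| = 18/6 = 3/1 ≈ 3.0000.
Reference: AP of size 6 gives K = 11/6 ≈ 1.8333; a fully generic set of size 6 gives K ≈ 3.5000.

|A| = 6, |A + A| = 18, K = 18/6 = 3/1.


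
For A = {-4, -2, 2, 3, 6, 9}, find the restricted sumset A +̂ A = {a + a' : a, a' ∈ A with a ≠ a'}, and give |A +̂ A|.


Restricted sumset: A +̂ A = {a + a' : a ∈ A, a' ∈ A, a ≠ a'}.
Equivalently, take A + A and drop any sum 2a that is achievable ONLY as a + a for a ∈ A (i.e. sums representable only with equal summands).
Enumerate pairs (a, a') with a < a' (symmetric, so each unordered pair gives one sum; this covers all a ≠ a'):
  -4 + -2 = -6
  -4 + 2 = -2
  -4 + 3 = -1
  -4 + 6 = 2
  -4 + 9 = 5
  -2 + 2 = 0
  -2 + 3 = 1
  -2 + 6 = 4
  -2 + 9 = 7
  2 + 3 = 5
  2 + 6 = 8
  2 + 9 = 11
  3 + 6 = 9
  3 + 9 = 12
  6 + 9 = 15
Collected distinct sums: {-6, -2, -1, 0, 1, 2, 4, 5, 7, 8, 9, 11, 12, 15}
|A +̂ A| = 14
(Reference bound: |A +̂ A| ≥ 2|A| - 3 for |A| ≥ 2, with |A| = 6 giving ≥ 9.)

|A +̂ A| = 14
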